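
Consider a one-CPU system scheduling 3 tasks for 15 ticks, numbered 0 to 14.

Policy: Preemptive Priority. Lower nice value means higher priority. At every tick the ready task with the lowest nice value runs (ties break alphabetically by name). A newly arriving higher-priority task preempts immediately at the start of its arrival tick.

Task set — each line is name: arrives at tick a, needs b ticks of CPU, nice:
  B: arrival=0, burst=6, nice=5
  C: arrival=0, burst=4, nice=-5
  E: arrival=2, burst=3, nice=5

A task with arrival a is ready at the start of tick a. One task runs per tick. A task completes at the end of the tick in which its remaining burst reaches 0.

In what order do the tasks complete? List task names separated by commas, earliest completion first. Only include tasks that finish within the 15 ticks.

t=0: ready={B,C} → run C
t=1: ready={B,C} → run C
t=2: ready={B,C,E} → run C
t=3: ready={B,C,E} → run C
t=4: ready={B,E} → run B
t=5: ready={B,E} → run B
t=6: ready={B,E} → run B
t=7: ready={B,E} → run B
t=8: ready={B,E} → run B
t=9: ready={B,E} → run B
t=10: ready={E} → run E
t=11: ready={E} → run E
t=12: ready={E} → run E
t=13: (idle)
t=14: (idle)

completion order = C, B, E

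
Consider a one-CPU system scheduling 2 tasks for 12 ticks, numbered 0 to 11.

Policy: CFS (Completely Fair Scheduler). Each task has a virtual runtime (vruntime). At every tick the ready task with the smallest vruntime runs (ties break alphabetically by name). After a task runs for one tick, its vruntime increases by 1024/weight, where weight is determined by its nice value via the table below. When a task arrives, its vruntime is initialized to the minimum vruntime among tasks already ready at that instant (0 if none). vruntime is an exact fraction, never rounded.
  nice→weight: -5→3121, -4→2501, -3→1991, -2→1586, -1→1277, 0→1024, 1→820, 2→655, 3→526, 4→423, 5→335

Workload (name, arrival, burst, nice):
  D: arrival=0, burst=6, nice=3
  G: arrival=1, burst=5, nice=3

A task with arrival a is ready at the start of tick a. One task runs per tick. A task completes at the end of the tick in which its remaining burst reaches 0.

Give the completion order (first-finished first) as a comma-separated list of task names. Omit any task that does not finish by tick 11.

completion order = D, G

t=0: vr[D=0] → run D
t=1: vr[D=512/263 G=512/263] → run D
t=2: vr[D=1024/263 G=512/263] → run G
t=3: vr[D=1024/263 G=1024/263] → run D
t=4: vr[D=1536/263 G=1024/263] → run G
t=5: vr[D=1536/263 G=1536/263] → run D
t=6: vr[D=2048/263 G=1536/263] → run G
t=7: vr[D=2048/263 G=2048/263] → run D
t=8: vr[D=2560/263 G=2048/263] → run G
t=9: vr[D=2560/263 G=2560/263] → run D
t=10: vr[G=2560/263] → run G
t=11: (idle)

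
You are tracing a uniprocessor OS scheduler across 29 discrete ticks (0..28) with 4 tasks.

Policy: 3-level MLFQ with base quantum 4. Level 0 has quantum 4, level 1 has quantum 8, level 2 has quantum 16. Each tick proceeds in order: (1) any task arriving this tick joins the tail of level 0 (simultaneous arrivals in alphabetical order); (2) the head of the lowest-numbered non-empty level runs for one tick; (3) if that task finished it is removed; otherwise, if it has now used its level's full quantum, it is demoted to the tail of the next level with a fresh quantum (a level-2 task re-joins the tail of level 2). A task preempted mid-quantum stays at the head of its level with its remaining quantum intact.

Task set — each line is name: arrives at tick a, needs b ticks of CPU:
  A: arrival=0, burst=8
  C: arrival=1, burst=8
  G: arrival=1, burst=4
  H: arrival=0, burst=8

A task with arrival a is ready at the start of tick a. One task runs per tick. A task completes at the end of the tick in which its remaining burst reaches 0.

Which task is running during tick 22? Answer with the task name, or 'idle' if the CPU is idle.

t=0: L0/L1/L2 = AH/-/- → run A
t=1: L0/L1/L2 = AHCG/-/- → run A
t=2: L0/L1/L2 = AHCG/-/- → run A
t=3: L0/L1/L2 = AHCG/-/- → run A
t=4: L0/L1/L2 = HCG/A/- → run H
t=5: L0/L1/L2 = HCG/A/- → run H
t=6: L0/L1/L2 = HCG/A/- → run H
t=7: L0/L1/L2 = HCG/A/- → run H
t=8: L0/L1/L2 = CG/AH/- → run C
t=9: L0/L1/L2 = CG/AH/- → run C
t=10: L0/L1/L2 = CG/AH/- → run C
t=11: L0/L1/L2 = CG/AH/- → run C
t=12: L0/L1/L2 = G/AHC/- → run G
t=13: L0/L1/L2 = G/AHC/- → run G
t=14: L0/L1/L2 = G/AHC/- → run G
t=15: L0/L1/L2 = G/AHC/- → run G
t=16: L0/L1/L2 = -/AHC/- → run A
t=17: L0/L1/L2 = -/AHC/- → run A
t=18: L0/L1/L2 = -/AHC/- → run A
t=19: L0/L1/L2 = -/AHC/- → run A
t=20: L0/L1/L2 = -/HC/- → run H
t=21: L0/L1/L2 = -/HC/- → run H
t=22: L0/L1/L2 = -/HC/- → run H
t=23: L0/L1/L2 = -/HC/- → run H
t=24: L0/L1/L2 = -/C/- → run C
t=25: L0/L1/L2 = -/C/- → run C
t=26: L0/L1/L2 = -/C/- → run C
t=27: L0/L1/L2 = -/C/- → run C
t=28: (idle)

running at tick 22 = H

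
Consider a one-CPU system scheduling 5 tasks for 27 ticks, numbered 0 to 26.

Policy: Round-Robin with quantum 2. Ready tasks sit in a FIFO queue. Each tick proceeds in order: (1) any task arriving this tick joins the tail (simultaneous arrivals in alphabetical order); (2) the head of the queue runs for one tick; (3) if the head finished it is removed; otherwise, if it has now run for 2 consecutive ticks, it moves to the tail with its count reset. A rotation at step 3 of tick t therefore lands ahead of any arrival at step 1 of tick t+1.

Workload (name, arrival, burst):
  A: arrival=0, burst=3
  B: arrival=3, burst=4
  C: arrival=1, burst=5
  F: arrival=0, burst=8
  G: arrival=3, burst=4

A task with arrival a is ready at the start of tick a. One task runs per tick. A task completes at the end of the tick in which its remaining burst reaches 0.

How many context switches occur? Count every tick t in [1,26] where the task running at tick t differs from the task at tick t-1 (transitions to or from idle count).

t=0: queue=[A,F] q_used=0 → run A
t=1: queue=[A,F,C] q_used=1 → run A
t=2: queue=[F,C,A] q_used=0 → run F
t=3: queue=[F,C,A,B,G] q_used=1 → run F
t=4: queue=[C,A,B,G,F] q_used=0 → run C
t=5: queue=[C,A,B,G,F] q_used=1 → run C
t=6: queue=[A,B,G,F,C] q_used=0 → run A
t=7: queue=[B,G,F,C] q_used=0 → run B
t=8: queue=[B,G,F,C] q_used=1 → run B
t=9: queue=[G,F,C,B] q_used=0 → run G
t=10: queue=[G,F,C,B] q_used=1 → run G
t=11: queue=[F,C,B,G] q_used=0 → run F
t=12: queue=[F,C,B,G] q_used=1 → run F
t=13: queue=[C,B,G,F] q_used=0 → run C
t=14: queue=[C,B,G,F] q_used=1 → run C
t=15: queue=[B,G,F,C] q_used=0 → run B
t=16: queue=[B,G,F,C] q_used=1 → run B
t=17: queue=[G,F,C] q_used=0 → run G
t=18: queue=[G,F,C] q_used=1 → run G
t=19: queue=[F,C] q_used=0 → run F
t=20: queue=[F,C] q_used=1 → run F
t=21: queue=[C,F] q_used=0 → run C
t=22: queue=[F] q_used=0 → run F
t=23: queue=[F] q_used=1 → run F
t=24: (idle)
t=25: (idle)
t=26: (idle)

context switches = 13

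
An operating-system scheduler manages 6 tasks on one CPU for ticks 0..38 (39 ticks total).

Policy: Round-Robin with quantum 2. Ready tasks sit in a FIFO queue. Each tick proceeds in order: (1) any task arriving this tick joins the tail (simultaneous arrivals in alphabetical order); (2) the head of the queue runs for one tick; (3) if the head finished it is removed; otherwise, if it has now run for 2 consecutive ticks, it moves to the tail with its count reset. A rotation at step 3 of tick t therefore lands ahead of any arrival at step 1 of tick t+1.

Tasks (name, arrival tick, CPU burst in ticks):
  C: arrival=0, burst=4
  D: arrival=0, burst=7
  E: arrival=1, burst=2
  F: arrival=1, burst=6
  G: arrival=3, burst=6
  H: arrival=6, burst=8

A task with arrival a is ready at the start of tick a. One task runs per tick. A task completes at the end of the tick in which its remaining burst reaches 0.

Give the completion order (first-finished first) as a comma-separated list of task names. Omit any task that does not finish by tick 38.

t=0: queue=[C,D] q_used=0 → run C
t=1: queue=[C,D,E,F] q_used=1 → run C
t=2: queue=[D,E,F,C] q_used=0 → run D
t=3: queue=[D,E,F,C,G] q_used=1 → run D
t=4: queue=[E,F,C,G,D] q_used=0 → run E
t=5: queue=[E,F,C,G,D] q_used=1 → run E
t=6: queue=[F,C,G,D,H] q_used=0 → run F
t=7: queue=[F,C,G,D,H] q_used=1 → run F
t=8: queue=[C,G,D,H,F] q_used=0 → run C
t=9: queue=[C,G,D,H,F] q_used=1 → run C
t=10: queue=[G,D,H,F] q_used=0 → run G
t=11: queue=[G,D,H,F] q_used=1 → run G
t=12: queue=[D,H,F,G] q_used=0 → run D
t=13: queue=[D,H,F,G] q_used=1 → run D
t=14: queue=[H,F,G,D] q_used=0 → run H
t=15: queue=[H,F,G,D] q_used=1 → run H
t=16: queue=[F,G,D,H] q_used=0 → run F
t=17: queue=[F,G,D,H] q_used=1 → run F
t=18: queue=[G,D,H,F] q_used=0 → run G
t=19: queue=[G,D,H,F] q_used=1 → run G
t=20: queue=[D,H,F,G] q_used=0 → run D
t=21: queue=[D,H,F,G] q_used=1 → run D
t=22: queue=[H,F,G,D] q_used=0 → run H
t=23: queue=[H,F,G,D] q_used=1 → run H
t=24: queue=[F,G,D,H] q_used=0 → run F
t=25: queue=[F,G,D,H] q_used=1 → run F
t=26: queue=[G,D,H] q_used=0 → run G
t=27: queue=[G,D,H] q_used=1 → run G
t=28: queue=[D,H] q_used=0 → run D
t=29: queue=[H] q_used=0 → run H
t=30: queue=[H] q_used=1 → run H
t=31: queue=[H] q_used=0 → run H
t=32: queue=[H] q_used=1 → run H
t=33: (idle)
t=34: (idle)
t=35: (idle)
t=36: (idle)
t=37: (idle)
t=38: (idle)

completion order = E, C, F, G, D, H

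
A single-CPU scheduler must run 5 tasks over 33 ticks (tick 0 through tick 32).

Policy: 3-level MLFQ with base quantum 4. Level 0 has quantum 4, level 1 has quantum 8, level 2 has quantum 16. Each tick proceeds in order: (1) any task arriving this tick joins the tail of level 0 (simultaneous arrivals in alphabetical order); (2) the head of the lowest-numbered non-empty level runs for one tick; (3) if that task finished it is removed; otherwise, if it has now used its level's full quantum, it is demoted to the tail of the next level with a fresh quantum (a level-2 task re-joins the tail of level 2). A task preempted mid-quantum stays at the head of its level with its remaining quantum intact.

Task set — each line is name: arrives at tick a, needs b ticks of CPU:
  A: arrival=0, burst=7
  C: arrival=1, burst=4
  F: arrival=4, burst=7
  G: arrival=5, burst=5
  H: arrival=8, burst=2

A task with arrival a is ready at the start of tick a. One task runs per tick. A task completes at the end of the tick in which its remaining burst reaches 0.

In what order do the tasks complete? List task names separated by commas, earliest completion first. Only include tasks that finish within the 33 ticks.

completion order = C, H, A, F, G

t=0: L0/L1/L2 = A/-/- → run A
t=1: L0/L1/L2 = AC/-/- → run A
t=2: L0/L1/L2 = AC/-/- → run A
t=3: L0/L1/L2 = AC/-/- → run A
t=4: L0/L1/L2 = CF/A/- → run C
t=5: L0/L1/L2 = CFG/A/- → run C
t=6: L0/L1/L2 = CFG/A/- → run C
t=7: L0/L1/L2 = CFG/A/- → run C
t=8: L0/L1/L2 = FGH/A/- → run F
t=9: L0/L1/L2 = FGH/A/- → run F
t=10: L0/L1/L2 = FGH/A/- → run F
t=11: L0/L1/L2 = FGH/A/- → run F
t=12: L0/L1/L2 = GH/AF/- → run G
t=13: L0/L1/L2 = GH/AF/- → run G
t=14: L0/L1/L2 = GH/AF/- → run G
t=15: L0/L1/L2 = GH/AF/- → run G
t=16: L0/L1/L2 = H/AFG/- → run H
t=17: L0/L1/L2 = H/AFG/- → run H
t=18: L0/L1/L2 = -/AFG/- → run A
t=19: L0/L1/L2 = -/AFG/- → run A
t=20: L0/L1/L2 = -/AFG/- → run A
t=21: L0/L1/L2 = -/FG/- → run F
t=22: L0/L1/L2 = -/FG/- → run F
t=23: L0/L1/L2 = -/FG/- → run F
t=24: L0/L1/L2 = -/G/- → run G
t=25: (idle)
t=26: (idle)
t=27: (idle)
t=28: (idle)
t=29: (idle)
t=30: (idle)
t=31: (idle)
t=32: (idle)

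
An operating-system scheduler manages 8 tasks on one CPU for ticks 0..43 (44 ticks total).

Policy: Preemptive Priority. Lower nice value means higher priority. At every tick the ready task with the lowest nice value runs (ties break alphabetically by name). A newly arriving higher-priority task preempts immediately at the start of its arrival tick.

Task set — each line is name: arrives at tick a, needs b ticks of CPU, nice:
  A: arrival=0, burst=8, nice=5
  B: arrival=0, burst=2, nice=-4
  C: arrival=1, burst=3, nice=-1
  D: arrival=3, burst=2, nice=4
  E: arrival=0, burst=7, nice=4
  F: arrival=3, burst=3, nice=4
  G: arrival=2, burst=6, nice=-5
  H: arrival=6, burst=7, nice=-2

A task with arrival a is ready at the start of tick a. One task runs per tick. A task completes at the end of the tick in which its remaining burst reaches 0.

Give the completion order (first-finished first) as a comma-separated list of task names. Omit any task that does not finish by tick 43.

completion order = B, G, H, C, D, E, F, A

t=0: ready={A,B,E} → run B
t=1: ready={A,B,C,E} → run B
t=2: ready={A,C,E,G} → run G
t=3: ready={A,C,D,E,F,G} → run G
t=4: ready={A,C,D,E,F,G} → run G
t=5: ready={A,C,D,E,F,G} → run G
t=6: ready={A,C,D,E,F,G,H} → run G
t=7: ready={A,C,D,E,F,G,H} → run G
t=8: ready={A,C,D,E,F,H} → run H
t=9: ready={A,C,D,E,F,H} → run H
t=10: ready={A,C,D,E,F,H} → run H
t=11: ready={A,C,D,E,F,H} → run H
t=12: ready={A,C,D,E,F,H} → run H
t=13: ready={A,C,D,E,F,H} → run H
t=14: ready={A,C,D,E,F,H} → run H
t=15: ready={A,C,D,E,F} → run C
t=16: ready={A,C,D,E,F} → run C
t=17: ready={A,C,D,E,F} → run C
t=18: ready={A,D,E,F} → run D
t=19: ready={A,D,E,F} → run D
t=20: ready={A,E,F} → run E
t=21: ready={A,E,F} → run E
t=22: ready={A,E,F} → run E
t=23: ready={A,E,F} → run E
t=24: ready={A,E,F} → run E
t=25: ready={A,E,F} → run E
t=26: ready={A,E,F} → run E
t=27: ready={A,F} → run F
t=28: ready={A,F} → run F
t=29: ready={A,F} → run F
t=30: ready={A} → run A
t=31: ready={A} → run A
t=32: ready={A} → run A
t=33: ready={A} → run A
t=34: ready={A} → run A
t=35: ready={A} → run A
t=36: ready={A} → run A
t=37: ready={A} → run A
t=38: (idle)
t=39: (idle)
t=40: (idle)
t=41: (idle)
t=42: (idle)
t=43: (idle)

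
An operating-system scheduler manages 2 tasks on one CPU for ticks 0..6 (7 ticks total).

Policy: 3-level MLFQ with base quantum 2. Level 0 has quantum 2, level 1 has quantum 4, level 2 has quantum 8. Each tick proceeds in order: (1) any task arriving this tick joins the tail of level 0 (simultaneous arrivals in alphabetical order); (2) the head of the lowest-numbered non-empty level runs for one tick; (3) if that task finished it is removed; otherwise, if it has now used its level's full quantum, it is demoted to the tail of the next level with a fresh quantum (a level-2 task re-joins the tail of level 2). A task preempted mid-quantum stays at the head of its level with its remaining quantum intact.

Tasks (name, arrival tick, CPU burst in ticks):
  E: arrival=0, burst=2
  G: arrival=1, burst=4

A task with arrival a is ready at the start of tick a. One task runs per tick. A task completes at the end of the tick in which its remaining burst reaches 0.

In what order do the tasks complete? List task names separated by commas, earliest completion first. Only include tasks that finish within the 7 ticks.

t=0: L0/L1/L2 = E/-/- → run E
t=1: L0/L1/L2 = EG/-/- → run E
t=2: L0/L1/L2 = G/-/- → run G
t=3: L0/L1/L2 = G/-/- → run G
t=4: L0/L1/L2 = -/G/- → run G
t=5: L0/L1/L2 = -/G/- → run G
t=6: (idle)

completion order = E, G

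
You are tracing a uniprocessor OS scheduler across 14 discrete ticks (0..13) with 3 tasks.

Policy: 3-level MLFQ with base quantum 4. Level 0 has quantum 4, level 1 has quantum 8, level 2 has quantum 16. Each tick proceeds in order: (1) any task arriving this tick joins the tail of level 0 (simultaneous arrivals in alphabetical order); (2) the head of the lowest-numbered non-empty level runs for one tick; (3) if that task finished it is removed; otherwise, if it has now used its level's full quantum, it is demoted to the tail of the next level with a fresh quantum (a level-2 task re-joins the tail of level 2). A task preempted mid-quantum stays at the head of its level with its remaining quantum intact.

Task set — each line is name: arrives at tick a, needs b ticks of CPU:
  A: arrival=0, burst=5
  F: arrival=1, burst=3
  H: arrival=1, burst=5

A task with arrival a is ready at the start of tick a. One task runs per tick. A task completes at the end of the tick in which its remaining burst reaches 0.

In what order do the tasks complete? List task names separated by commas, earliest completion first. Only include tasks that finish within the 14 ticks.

t=0: L0/L1/L2 = A/-/- → run A
t=1: L0/L1/L2 = AFH/-/- → run A
t=2: L0/L1/L2 = AFH/-/- → run A
t=3: L0/L1/L2 = AFH/-/- → run A
t=4: L0/L1/L2 = FH/A/- → run F
t=5: L0/L1/L2 = FH/A/- → run F
t=6: L0/L1/L2 = FH/A/- → run F
t=7: L0/L1/L2 = H/A/- → run H
t=8: L0/L1/L2 = H/A/- → run H
t=9: L0/L1/L2 = H/A/- → run H
t=10: L0/L1/L2 = H/A/- → run H
t=11: L0/L1/L2 = -/AH/- → run A
t=12: L0/L1/L2 = -/H/- → run H
t=13: (idle)

completion order = F, A, H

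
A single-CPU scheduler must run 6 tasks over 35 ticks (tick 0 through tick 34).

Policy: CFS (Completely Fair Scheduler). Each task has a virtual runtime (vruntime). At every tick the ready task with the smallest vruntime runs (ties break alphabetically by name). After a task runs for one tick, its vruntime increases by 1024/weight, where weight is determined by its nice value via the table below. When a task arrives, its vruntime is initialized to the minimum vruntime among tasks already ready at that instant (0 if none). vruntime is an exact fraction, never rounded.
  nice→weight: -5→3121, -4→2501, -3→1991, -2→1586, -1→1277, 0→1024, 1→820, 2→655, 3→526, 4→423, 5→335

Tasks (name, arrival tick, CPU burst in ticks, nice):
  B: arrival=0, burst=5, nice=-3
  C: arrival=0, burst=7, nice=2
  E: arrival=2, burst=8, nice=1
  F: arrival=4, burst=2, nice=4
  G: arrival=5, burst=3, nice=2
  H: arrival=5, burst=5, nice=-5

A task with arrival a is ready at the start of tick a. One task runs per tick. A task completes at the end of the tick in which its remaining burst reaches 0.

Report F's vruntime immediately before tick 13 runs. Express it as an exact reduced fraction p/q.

t=0: vr[B=0 C=0] → run B
t=1: vr[B=1024/1991 C=0] → run C
t=2: vr[B=1024/1991 C=1024/655 E=1024/1991] → run B
t=3: vr[B=2048/1991 C=1024/655 E=1024/1991] → run E
t=4: vr[B=2048/1991 C=1024/655 E=719616/408155 F=2048/1991] → run B
t=5: vr[B=3072/1991 C=1024/655 E=719616/408155 F=2048/1991 G=2048/1991 H=2048/1991] → run F
t=6: vr[B=3072/1991 C=1024/655 E=719616/408155 F=2905088/842193 G=2048/1991 H=2048/1991] → run G
t=7: vr[B=3072/1991 C=1024/655 E=719616/408155 F=2905088/842193 G=3380224/1304105 H=2048/1991] → run H
t=8: vr[B=3072/1991 C=1024/655 E=719616/408155 F=2905088/842193 G=3380224/1304105 H=8430592/6213911] → run H
t=9: vr[B=3072/1991 C=1024/655 E=719616/408155 F=2905088/842193 G=3380224/1304105 H=10469376/6213911] → run B
t=10: vr[B=4096/1991 C=1024/655 E=719616/408155 F=2905088/842193 G=3380224/1304105 H=10469376/6213911] → run C
t=11: vr[B=4096/1991 C=2048/655 E=719616/408155 F=2905088/842193 G=3380224/1304105 H=10469376/6213911] → run H
t=12: vr[B=4096/1991 C=2048/655 E=719616/408155 F=2905088/842193 G=3380224/1304105 H=12508160/6213911] → run E
t=13: vr[B=4096/1991 C=2048/655 E=1229312/408155 F=2905088/842193 G=3380224/1304105 H=12508160/6213911] → run H
t=14: vr[B=4096/1991 C=2048/655 E=1229312/408155 F=2905088/842193 G=3380224/1304105 H=14546944/6213911] → run B
t=15: vr[C=2048/655 E=1229312/408155 F=2905088/842193 G=3380224/1304105 H=14546944/6213911] → run H
t=16: vr[C=2048/655 E=1229312/408155 F=2905088/842193 G=3380224/1304105] → run G
t=17: vr[C=2048/655 E=1229312/408155 F=2905088/842193 G=5419008/1304105] → run E
t=18: vr[C=2048/655 E=1739008/408155 F=2905088/842193 G=5419008/1304105] → run C
t=19: vr[C=3072/655 E=1739008/408155 F=2905088/842193 G=5419008/1304105] → run F
t=20: vr[C=3072/655 E=1739008/408155 G=5419008/1304105] → run G
t=21: vr[C=3072/655 E=1739008/408155] → run E
t=22: vr[C=3072/655 E=2248704/408155] → run C
t=23: vr[C=4096/655 E=2248704/408155] → run E
t=24: vr[C=4096/655 E=551680/81631] → run C
t=25: vr[C=1024/131 E=551680/81631] → run E
t=26: vr[C=1024/131 E=3268096/408155] → run C
t=27: vr[C=6144/655 E=3268096/408155] → run E
t=28: vr[C=6144/655 E=3777792/408155] → run E
t=29: vr[C=6144/655] → run C
t=30: (idle)
t=31: (idle)
t=32: (idle)
t=33: (idle)
t=34: (idle)

vruntime(F, start of tick 13) = 2905088/842193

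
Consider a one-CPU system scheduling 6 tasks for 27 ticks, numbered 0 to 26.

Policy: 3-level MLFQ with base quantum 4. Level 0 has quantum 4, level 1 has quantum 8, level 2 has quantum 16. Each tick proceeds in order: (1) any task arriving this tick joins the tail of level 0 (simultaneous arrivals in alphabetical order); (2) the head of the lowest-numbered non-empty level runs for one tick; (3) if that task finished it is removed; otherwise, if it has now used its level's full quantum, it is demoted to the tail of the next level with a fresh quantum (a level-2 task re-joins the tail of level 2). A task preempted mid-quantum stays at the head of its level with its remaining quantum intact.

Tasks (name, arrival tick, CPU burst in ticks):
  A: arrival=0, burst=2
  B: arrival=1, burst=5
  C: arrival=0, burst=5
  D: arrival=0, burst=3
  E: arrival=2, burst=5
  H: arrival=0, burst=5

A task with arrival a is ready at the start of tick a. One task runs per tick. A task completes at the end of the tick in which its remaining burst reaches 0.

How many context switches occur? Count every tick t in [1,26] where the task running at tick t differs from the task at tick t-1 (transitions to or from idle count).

t=0: L0/L1/L2 = ACDH/-/- → run A
t=1: L0/L1/L2 = ACDHB/-/- → run A
t=2: L0/L1/L2 = CDHBE/-/- → run C
t=3: L0/L1/L2 = CDHBE/-/- → run C
t=4: L0/L1/L2 = CDHBE/-/- → run C
t=5: L0/L1/L2 = CDHBE/-/- → run C
t=6: L0/L1/L2 = DHBE/C/- → run D
t=7: L0/L1/L2 = DHBE/C/- → run D
t=8: L0/L1/L2 = DHBE/C/- → run D
t=9: L0/L1/L2 = HBE/C/- → run H
t=10: L0/L1/L2 = HBE/C/- → run H
t=11: L0/L1/L2 = HBE/C/- → run H
t=12: L0/L1/L2 = HBE/C/- → run H
t=13: L0/L1/L2 = BE/CH/- → run B
t=14: L0/L1/L2 = BE/CH/- → run B
t=15: L0/L1/L2 = BE/CH/- → run B
t=16: L0/L1/L2 = BE/CH/- → run B
t=17: L0/L1/L2 = E/CHB/- → run E
t=18: L0/L1/L2 = E/CHB/- → run E
t=19: L0/L1/L2 = E/CHB/- → run E
t=20: L0/L1/L2 = E/CHB/- → run E
t=21: L0/L1/L2 = -/CHBE/- → run C
t=22: L0/L1/L2 = -/HBE/- → run H
t=23: L0/L1/L2 = -/BE/- → run B
t=24: L0/L1/L2 = -/E/- → run E
t=25: (idle)
t=26: (idle)

context switches = 10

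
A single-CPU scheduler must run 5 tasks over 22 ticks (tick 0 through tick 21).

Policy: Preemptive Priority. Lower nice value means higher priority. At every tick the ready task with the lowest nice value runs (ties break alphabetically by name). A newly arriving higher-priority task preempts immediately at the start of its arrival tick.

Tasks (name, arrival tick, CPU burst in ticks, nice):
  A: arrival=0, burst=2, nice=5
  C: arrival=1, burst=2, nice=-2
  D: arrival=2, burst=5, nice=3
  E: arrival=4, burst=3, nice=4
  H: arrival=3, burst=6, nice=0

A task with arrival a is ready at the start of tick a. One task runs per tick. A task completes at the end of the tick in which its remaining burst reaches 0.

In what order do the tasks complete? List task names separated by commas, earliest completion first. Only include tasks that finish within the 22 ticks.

completion order = C, H, D, E, A

t=0: ready={A} → run A
t=1: ready={A,C} → run C
t=2: ready={A,C,D} → run C
t=3: ready={A,D,H} → run H
t=4: ready={A,D,E,H} → run H
t=5: ready={A,D,E,H} → run H
t=6: ready={A,D,E,H} → run H
t=7: ready={A,D,E,H} → run H
t=8: ready={A,D,E,H} → run H
t=9: ready={A,D,E} → run D
t=10: ready={A,D,E} → run D
t=11: ready={A,D,E} → run D
t=12: ready={A,D,E} → run D
t=13: ready={A,D,E} → run D
t=14: ready={A,E} → run E
t=15: ready={A,E} → run E
t=16: ready={A,E} → run E
t=17: ready={A} → run A
t=18: (idle)
t=19: (idle)
t=20: (idle)
t=21: (idle)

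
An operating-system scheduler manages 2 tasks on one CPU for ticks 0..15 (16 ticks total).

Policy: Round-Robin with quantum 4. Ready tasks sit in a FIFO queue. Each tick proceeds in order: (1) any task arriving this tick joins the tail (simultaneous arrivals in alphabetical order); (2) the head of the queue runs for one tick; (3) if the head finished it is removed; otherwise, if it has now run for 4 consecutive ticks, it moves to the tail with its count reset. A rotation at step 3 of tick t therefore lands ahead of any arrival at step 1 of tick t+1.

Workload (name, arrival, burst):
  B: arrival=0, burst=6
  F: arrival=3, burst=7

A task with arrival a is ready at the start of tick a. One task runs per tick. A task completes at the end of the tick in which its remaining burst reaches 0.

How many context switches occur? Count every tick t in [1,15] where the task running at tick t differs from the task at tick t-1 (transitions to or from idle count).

context switches = 4

t=0: queue=[B] q_used=0 → run B
t=1: queue=[B] q_used=1 → run B
t=2: queue=[B] q_used=2 → run B
t=3: queue=[B,F] q_used=3 → run B
t=4: queue=[F,B] q_used=0 → run F
t=5: queue=[F,B] q_used=1 → run F
t=6: queue=[F,B] q_used=2 → run F
t=7: queue=[F,B] q_used=3 → run F
t=8: queue=[B,F] q_used=0 → run B
t=9: queue=[B,F] q_used=1 → run B
t=10: queue=[F] q_used=0 → run F
t=11: queue=[F] q_used=1 → run F
t=12: queue=[F] q_used=2 → run F
t=13: (idle)
t=14: (idle)
t=15: (idle)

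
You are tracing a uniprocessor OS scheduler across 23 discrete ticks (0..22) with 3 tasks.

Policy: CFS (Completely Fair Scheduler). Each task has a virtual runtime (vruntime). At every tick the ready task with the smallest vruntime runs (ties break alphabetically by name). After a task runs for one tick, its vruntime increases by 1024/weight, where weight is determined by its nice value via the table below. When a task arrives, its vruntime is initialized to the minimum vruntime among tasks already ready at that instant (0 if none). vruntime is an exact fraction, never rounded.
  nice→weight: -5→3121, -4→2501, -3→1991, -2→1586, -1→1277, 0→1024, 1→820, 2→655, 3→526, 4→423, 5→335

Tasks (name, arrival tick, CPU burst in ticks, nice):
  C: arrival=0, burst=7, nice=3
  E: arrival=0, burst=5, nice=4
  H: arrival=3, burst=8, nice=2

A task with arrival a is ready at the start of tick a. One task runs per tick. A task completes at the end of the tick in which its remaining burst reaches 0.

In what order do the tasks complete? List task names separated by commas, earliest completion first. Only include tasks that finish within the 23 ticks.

t=0: vr[C=0 E=0] → run C
t=1: vr[C=512/263 E=0] → run E
t=2: vr[C=512/263 E=1024/423] → run C
t=3: vr[C=1024/263 E=1024/423 H=1024/423] → run E
t=4: vr[C=1024/263 E=2048/423 H=1024/423] → run H
t=5: vr[C=1024/263 E=2048/423 H=1103872/277065] → run C
t=6: vr[C=1536/263 E=2048/423 H=1103872/277065] → run H
t=7: vr[C=1536/263 E=2048/423 H=1537024/277065] → run E
t=8: vr[C=1536/263 E=1024/141 H=1537024/277065] → run H
t=9: vr[C=1536/263 E=1024/141 H=1970176/277065] → run C
t=10: vr[C=2048/263 E=1024/141 H=1970176/277065] → run H
t=11: vr[C=2048/263 E=1024/141 H=2403328/277065] → run E
t=12: vr[C=2048/263 E=4096/423 H=2403328/277065] → run C
t=13: vr[C=2560/263 E=4096/423 H=2403328/277065] → run H
t=14: vr[C=2560/263 E=4096/423 H=567296/55413] → run E
t=15: vr[C=2560/263 H=567296/55413] → run C
t=16: vr[C=3072/263 H=567296/55413] → run H
t=17: vr[C=3072/263 H=3269632/277065] → run C
t=18: vr[H=3269632/277065] → run H
t=19: vr[H=3702784/277065] → run H
t=20: (idle)
t=21: (idle)
t=22: (idle)

completion order = E, C, H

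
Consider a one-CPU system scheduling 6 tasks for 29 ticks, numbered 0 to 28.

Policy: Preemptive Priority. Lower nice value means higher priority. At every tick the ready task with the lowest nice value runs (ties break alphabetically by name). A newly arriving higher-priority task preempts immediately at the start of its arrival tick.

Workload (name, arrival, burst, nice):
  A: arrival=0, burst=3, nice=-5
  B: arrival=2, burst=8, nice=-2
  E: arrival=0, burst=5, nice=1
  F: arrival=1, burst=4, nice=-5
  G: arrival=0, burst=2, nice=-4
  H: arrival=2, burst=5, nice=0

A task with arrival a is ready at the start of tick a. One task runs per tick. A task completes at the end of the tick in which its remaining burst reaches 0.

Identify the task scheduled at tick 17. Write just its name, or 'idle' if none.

running at tick 17 = H

t=0: ready={A,E,G} → run A
t=1: ready={A,E,F,G} → run A
t=2: ready={A,B,E,F,G,H} → run A
t=3: ready={B,E,F,G,H} → run F
t=4: ready={B,E,F,G,H} → run F
t=5: ready={B,E,F,G,H} → run F
t=6: ready={B,E,F,G,H} → run F
t=7: ready={B,E,G,H} → run G
t=8: ready={B,E,G,H} → run G
t=9: ready={B,E,H} → run B
t=10: ready={B,E,H} → run B
t=11: ready={B,E,H} → run B
t=12: ready={B,E,H} → run B
t=13: ready={B,E,H} → run B
t=14: ready={B,E,H} → run B
t=15: ready={B,E,H} → run B
t=16: ready={B,E,H} → run B
t=17: ready={E,H} → run H
t=18: ready={E,H} → run H
t=19: ready={E,H} → run H
t=20: ready={E,H} → run H
t=21: ready={E,H} → run H
t=22: ready={E} → run E
t=23: ready={E} → run E
t=24: ready={E} → run E
t=25: ready={E} → run E
t=26: ready={E} → run E
t=27: (idle)
t=28: (idle)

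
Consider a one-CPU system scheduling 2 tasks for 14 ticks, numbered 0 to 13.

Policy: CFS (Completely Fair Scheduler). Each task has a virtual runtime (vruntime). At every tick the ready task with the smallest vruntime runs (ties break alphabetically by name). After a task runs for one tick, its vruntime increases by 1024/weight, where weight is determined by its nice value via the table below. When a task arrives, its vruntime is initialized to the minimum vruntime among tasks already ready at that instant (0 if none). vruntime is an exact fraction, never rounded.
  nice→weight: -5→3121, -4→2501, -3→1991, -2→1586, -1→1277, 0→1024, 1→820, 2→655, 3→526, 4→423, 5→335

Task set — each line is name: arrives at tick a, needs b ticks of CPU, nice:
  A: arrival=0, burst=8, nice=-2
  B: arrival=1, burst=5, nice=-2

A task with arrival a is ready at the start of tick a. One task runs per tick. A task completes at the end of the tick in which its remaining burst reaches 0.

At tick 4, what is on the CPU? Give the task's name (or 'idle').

t=0: vr[A=0] → run A
t=1: vr[A=512/793 B=512/793] → run A
t=2: vr[A=1024/793 B=512/793] → run B
t=3: vr[A=1024/793 B=1024/793] → run A
t=4: vr[A=1536/793 B=1024/793] → run B
t=5: vr[A=1536/793 B=1536/793] → run A
t=6: vr[A=2048/793 B=1536/793] → run B
t=7: vr[A=2048/793 B=2048/793] → run A
t=8: vr[A=2560/793 B=2048/793] → run B
t=9: vr[A=2560/793 B=2560/793] → run A
t=10: vr[A=3072/793 B=2560/793] → run B
t=11: vr[A=3072/793] → run A
t=12: vr[A=3584/793] → run A
t=13: (idle)

running at tick 4 = B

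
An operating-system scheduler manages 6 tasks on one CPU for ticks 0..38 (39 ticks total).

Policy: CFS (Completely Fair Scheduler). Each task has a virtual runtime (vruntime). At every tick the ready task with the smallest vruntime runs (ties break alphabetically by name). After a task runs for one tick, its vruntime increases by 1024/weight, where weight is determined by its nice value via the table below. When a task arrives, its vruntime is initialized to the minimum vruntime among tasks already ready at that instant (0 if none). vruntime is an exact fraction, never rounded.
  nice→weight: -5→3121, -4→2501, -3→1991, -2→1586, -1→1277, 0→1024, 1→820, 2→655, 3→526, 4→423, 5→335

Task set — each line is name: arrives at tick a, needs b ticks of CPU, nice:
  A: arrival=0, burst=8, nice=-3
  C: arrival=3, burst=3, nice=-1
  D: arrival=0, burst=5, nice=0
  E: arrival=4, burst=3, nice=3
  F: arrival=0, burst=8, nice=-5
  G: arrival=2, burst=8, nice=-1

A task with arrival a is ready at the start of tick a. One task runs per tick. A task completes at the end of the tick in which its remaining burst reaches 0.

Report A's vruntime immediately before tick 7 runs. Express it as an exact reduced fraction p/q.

vruntime(A, start of tick 7) = 1024/1991

t=0: vr[A=0 D=0 F=0] → run A
t=1: vr[A=1024/1991 D=0 F=0] → run D
t=2: vr[A=1024/1991 D=1 F=0 G=0] → run F
t=3: vr[A=1024/1991 C=0 D=1 F=1024/3121 G=0] → run C
t=4: vr[A=1024/1991 C=1024/1277 D=1 E=0 F=1024/3121 G=0] → run E
t=5: vr[A=1024/1991 C=1024/1277 D=1 E=512/263 F=1024/3121 G=0] → run G
t=6: vr[A=1024/1991 C=1024/1277 D=1 E=512/263 F=1024/3121 G=1024/1277] → run F
t=7: vr[A=1024/1991 C=1024/1277 D=1 E=512/263 F=2048/3121 G=1024/1277] → run A
t=8: vr[A=2048/1991 C=1024/1277 D=1 E=512/263 F=2048/3121 G=1024/1277] → run F
t=9: vr[A=2048/1991 C=1024/1277 D=1 E=512/263 F=3072/3121 G=1024/1277] → run C
t=10: vr[A=2048/1991 C=2048/1277 D=1 E=512/263 F=3072/3121 G=1024/1277] → run G
t=11: vr[A=2048/1991 C=2048/1277 D=1 E=512/263 F=3072/3121 G=2048/1277] → run F
t=12: vr[A=2048/1991 C=2048/1277 D=1 E=512/263 F=4096/3121 G=2048/1277] → run D
t=13: vr[A=2048/1991 C=2048/1277 D=2 E=512/263 F=4096/3121 G=2048/1277] → run A
t=14: vr[A=3072/1991 C=2048/1277 D=2 E=512/263 F=4096/3121 G=2048/1277] → run F
t=15: vr[A=3072/1991 C=2048/1277 D=2 E=512/263 F=5120/3121 G=2048/1277] → run A
t=16: vr[A=4096/1991 C=2048/1277 D=2 E=512/263 F=5120/3121 G=2048/1277] → run C
t=17: vr[A=4096/1991 D=2 E=512/263 F=5120/3121 G=2048/1277] → run G
t=18: vr[A=4096/1991 D=2 E=512/263 F=5120/3121 G=3072/1277] → run F
t=19: vr[A=4096/1991 D=2 E=512/263 F=6144/3121 G=3072/1277] → run E
t=20: vr[A=4096/1991 D=2 E=1024/263 F=6144/3121 G=3072/1277] → run F
t=21: vr[A=4096/1991 D=2 E=1024/263 F=7168/3121 G=3072/1277] → run D
t=22: vr[A=4096/1991 D=3 E=1024/263 F=7168/3121 G=3072/1277] → run A
t=23: vr[A=5120/1991 D=3 E=1024/263 F=7168/3121 G=3072/1277] → run F
t=24: vr[A=5120/1991 D=3 E=1024/263 G=3072/1277] → run G
t=25: vr[A=5120/1991 D=3 E=1024/263 G=4096/1277] → run A
t=26: vr[A=6144/1991 D=3 E=1024/263 G=4096/1277] → run D
t=27: vr[A=6144/1991 D=4 E=1024/263 G=4096/1277] → run A
t=28: vr[A=7168/1991 D=4 E=1024/263 G=4096/1277] → run G
t=29: vr[A=7168/1991 D=4 E=1024/263 G=5120/1277] → run A
t=30: vr[D=4 E=1024/263 G=5120/1277] → run E
t=31: vr[D=4 G=5120/1277] → run D
t=32: vr[G=5120/1277] → run G
t=33: vr[G=6144/1277] → run G
t=34: vr[G=7168/1277] → run G
t=35: (idle)
t=36: (idle)
t=37: (idle)
t=38: (idle)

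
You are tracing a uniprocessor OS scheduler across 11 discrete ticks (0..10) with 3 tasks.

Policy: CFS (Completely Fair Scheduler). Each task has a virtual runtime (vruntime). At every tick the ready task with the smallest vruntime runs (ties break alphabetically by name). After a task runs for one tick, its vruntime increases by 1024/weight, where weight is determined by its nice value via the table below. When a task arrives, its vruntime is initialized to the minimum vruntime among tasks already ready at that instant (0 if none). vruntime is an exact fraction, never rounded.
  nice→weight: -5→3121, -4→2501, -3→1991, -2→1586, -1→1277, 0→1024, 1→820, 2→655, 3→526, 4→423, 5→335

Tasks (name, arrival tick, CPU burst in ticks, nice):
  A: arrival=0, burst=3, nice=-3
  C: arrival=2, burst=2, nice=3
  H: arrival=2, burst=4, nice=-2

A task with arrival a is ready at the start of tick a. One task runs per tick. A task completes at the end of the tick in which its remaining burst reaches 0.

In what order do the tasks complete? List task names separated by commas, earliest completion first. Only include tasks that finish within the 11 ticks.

t=0: vr[A=0] → run A
t=1: vr[A=1024/1991] → run A
t=2: vr[A=2048/1991 C=2048/1991 H=2048/1991] → run A
t=3: vr[C=2048/1991 H=2048/1991] → run C
t=4: vr[C=1558016/523633 H=2048/1991] → run H
t=5: vr[C=1558016/523633 H=2643456/1578863] → run H
t=6: vr[C=1558016/523633 H=3662848/1578863] → run H
t=7: vr[C=1558016/523633 H=4682240/1578863] → run H
t=8: vr[C=1558016/523633] → run C
t=9: (idle)
t=10: (idle)

completion order = A, H, C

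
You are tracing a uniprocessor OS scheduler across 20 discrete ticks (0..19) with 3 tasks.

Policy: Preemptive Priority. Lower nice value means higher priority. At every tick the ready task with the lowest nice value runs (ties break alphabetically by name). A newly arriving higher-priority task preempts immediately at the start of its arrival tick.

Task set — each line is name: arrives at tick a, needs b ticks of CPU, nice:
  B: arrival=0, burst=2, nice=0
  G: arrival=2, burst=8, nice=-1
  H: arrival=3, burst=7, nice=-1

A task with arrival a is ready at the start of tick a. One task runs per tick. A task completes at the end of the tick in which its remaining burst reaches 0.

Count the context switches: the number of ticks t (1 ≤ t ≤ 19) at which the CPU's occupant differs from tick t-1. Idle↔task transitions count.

context switches = 3

t=0: ready={B} → run B
t=1: ready={B} → run B
t=2: ready={G} → run G
t=3: ready={G,H} → run G
t=4: ready={G,H} → run G
t=5: ready={G,H} → run G
t=6: ready={G,H} → run G
t=7: ready={G,H} → run G
t=8: ready={G,H} → run G
t=9: ready={G,H} → run G
t=10: ready={H} → run H
t=11: ready={H} → run H
t=12: ready={H} → run H
t=13: ready={H} → run H
t=14: ready={H} → run H
t=15: ready={H} → run H
t=16: ready={H} → run H
t=17: (idle)
t=18: (idle)
t=19: (idle)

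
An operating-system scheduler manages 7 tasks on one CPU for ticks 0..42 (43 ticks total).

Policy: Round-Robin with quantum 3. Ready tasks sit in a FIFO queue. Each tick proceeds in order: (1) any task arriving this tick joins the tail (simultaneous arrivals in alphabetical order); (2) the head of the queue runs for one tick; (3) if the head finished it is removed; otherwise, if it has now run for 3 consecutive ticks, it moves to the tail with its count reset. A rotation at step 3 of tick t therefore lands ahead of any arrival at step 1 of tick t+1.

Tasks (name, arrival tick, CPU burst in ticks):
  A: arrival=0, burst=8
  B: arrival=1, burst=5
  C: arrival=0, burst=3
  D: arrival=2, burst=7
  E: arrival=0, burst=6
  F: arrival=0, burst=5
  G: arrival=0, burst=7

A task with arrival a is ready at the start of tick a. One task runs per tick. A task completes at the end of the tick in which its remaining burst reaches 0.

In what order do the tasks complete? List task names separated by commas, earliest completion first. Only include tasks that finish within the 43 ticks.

t=0: queue=[A,C,E,F,G] q_used=0 → run A
t=1: queue=[A,C,E,F,G,B] q_used=1 → run A
t=2: queue=[A,C,E,F,G,B,D] q_used=2 → run A
t=3: queue=[C,E,F,G,B,D,A] q_used=0 → run C
t=4: queue=[C,E,F,G,B,D,A] q_used=1 → run C
t=5: queue=[C,E,F,G,B,D,A] q_used=2 → run C
t=6: queue=[E,F,G,B,D,A] q_used=0 → run E
t=7: queue=[E,F,G,B,D,A] q_used=1 → run E
t=8: queue=[E,F,G,B,D,A] q_used=2 → run E
t=9: queue=[F,G,B,D,A,E] q_used=0 → run F
t=10: queue=[F,G,B,D,A,E] q_used=1 → run F
t=11: queue=[F,G,B,D,A,E] q_used=2 → run F
t=12: queue=[G,B,D,A,E,F] q_used=0 → run G
t=13: queue=[G,B,D,A,E,F] q_used=1 → run G
t=14: queue=[G,B,D,A,E,F] q_used=2 → run G
t=15: queue=[B,D,A,E,F,G] q_used=0 → run B
t=16: queue=[B,D,A,E,F,G] q_used=1 → run B
t=17: queue=[B,D,A,E,F,G] q_used=2 → run B
t=18: queue=[D,A,E,F,G,B] q_used=0 → run D
t=19: queue=[D,A,E,F,G,B] q_used=1 → run D
t=20: queue=[D,A,E,F,G,B] q_used=2 → run D
t=21: queue=[A,E,F,G,B,D] q_used=0 → run A
t=22: queue=[A,E,F,G,B,D] q_used=1 → run A
t=23: queue=[A,E,F,G,B,D] q_used=2 → run A
t=24: queue=[E,F,G,B,D,A] q_used=0 → run E
t=25: queue=[E,F,G,B,D,A] q_used=1 → run E
t=26: queue=[E,F,G,B,D,A] q_used=2 → run E
t=27: queue=[F,G,B,D,A] q_used=0 → run F
t=28: queue=[F,G,B,D,A] q_used=1 → run F
t=29: queue=[G,B,D,A] q_used=0 → run G
t=30: queue=[G,B,D,A] q_used=1 → run G
t=31: queue=[G,B,D,A] q_used=2 → run G
t=32: queue=[B,D,A,G] q_used=0 → run B
t=33: queue=[B,D,A,G] q_used=1 → run B
t=34: queue=[D,A,G] q_used=0 → run D
t=35: queue=[D,A,G] q_used=1 → run D
t=36: queue=[D,A,G] q_used=2 → run D
t=37: queue=[A,G,D] q_used=0 → run A
t=38: queue=[A,G,D] q_used=1 → run A
t=39: queue=[G,D] q_used=0 → run G
t=40: queue=[D] q_used=0 → run D
t=41: (idle)
t=42: (idle)

completion order = C, E, F, B, A, G, D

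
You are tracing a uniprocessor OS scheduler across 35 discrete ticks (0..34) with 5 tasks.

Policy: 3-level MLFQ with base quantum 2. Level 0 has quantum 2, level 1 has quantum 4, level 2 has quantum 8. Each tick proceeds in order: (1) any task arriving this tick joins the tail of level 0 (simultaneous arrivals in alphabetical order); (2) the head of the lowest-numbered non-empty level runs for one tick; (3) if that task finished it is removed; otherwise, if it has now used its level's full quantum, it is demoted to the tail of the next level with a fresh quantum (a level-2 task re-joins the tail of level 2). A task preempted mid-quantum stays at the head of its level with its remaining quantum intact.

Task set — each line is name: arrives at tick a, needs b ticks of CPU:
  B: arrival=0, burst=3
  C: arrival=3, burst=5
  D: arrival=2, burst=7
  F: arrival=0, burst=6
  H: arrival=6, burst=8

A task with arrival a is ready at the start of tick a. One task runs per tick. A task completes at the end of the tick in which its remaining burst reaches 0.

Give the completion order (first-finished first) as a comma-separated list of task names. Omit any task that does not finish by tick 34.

t=0: L0/L1/L2 = BF/-/- → run B
t=1: L0/L1/L2 = BF/-/- → run B
t=2: L0/L1/L2 = FD/B/- → run F
t=3: L0/L1/L2 = FDC/B/- → run F
t=4: L0/L1/L2 = DC/BF/- → run D
t=5: L0/L1/L2 = DC/BF/- → run D
t=6: L0/L1/L2 = CH/BFD/- → run C
t=7: L0/L1/L2 = CH/BFD/- → run C
t=8: L0/L1/L2 = H/BFDC/- → run H
t=9: L0/L1/L2 = H/BFDC/- → run H
t=10: L0/L1/L2 = -/BFDCH/- → run B
t=11: L0/L1/L2 = -/FDCH/- → run F
t=12: L0/L1/L2 = -/FDCH/- → run F
t=13: L0/L1/L2 = -/FDCH/- → run F
t=14: L0/L1/L2 = -/FDCH/- → run F
t=15: L0/L1/L2 = -/DCH/- → run D
t=16: L0/L1/L2 = -/DCH/- → run D
t=17: L0/L1/L2 = -/DCH/- → run D
t=18: L0/L1/L2 = -/DCH/- → run D
t=19: L0/L1/L2 = -/CH/D → run C
t=20: L0/L1/L2 = -/CH/D → run C
t=21: L0/L1/L2 = -/CH/D → run C
t=22: L0/L1/L2 = -/H/D → run H
t=23: L0/L1/L2 = -/H/D → run H
t=24: L0/L1/L2 = -/H/D → run H
t=25: L0/L1/L2 = -/H/D → run H
t=26: L0/L1/L2 = -/-/DH → run D
t=27: L0/L1/L2 = -/-/H → run H
t=28: L0/L1/L2 = -/-/H → run H
t=29: (idle)
t=30: (idle)
t=31: (idle)
t=32: (idle)
t=33: (idle)
t=34: (idle)

completion order = B, F, C, D, H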